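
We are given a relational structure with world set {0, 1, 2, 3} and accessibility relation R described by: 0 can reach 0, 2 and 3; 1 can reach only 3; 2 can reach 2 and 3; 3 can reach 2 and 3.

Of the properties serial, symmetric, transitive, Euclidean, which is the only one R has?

serial

Serial: yes — every world has a successor (e.g. 0 R 0).
Symmetric: no — 0 R 2 but not 2 R 0.
Transitive: no — 1 R 3 and 3 R 2, but not 1 R 2.
Euclidean: no — 0 R 2 and 0 R 0, but not 2 R 0.
Only serial holds.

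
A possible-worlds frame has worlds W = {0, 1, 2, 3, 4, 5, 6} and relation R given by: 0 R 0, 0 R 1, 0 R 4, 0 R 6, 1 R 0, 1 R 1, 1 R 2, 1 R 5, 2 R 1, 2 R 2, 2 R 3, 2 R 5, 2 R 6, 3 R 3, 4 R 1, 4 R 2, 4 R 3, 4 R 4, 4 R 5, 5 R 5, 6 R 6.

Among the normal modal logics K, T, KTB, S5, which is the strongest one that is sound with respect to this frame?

T

Reflexive (axiom T): yes — every world is R-related to itself.
Symmetric (axiom B): no — 0 R 4 but not 4 R 0.
Euclidean (axiom 5): no — 0 R 1 and 0 R 4, but not 1 R 4.
So F validates K, T; KTB would additionally require R to be symmetric. The strongest is T.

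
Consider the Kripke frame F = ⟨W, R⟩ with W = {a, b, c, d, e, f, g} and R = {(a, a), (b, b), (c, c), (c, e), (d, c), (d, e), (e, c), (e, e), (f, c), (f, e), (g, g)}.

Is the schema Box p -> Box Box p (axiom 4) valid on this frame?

The schema 4 characterises exactly the transitive frames.
Transitive: yes — every two-step R-path is closed by a direct edge.

Yes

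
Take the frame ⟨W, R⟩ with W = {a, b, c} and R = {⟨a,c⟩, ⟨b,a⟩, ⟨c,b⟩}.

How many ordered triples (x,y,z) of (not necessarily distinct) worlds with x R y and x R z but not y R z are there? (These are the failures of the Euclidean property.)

Enumerating: (a,c,c), (b,a,a), (c,b,b).

3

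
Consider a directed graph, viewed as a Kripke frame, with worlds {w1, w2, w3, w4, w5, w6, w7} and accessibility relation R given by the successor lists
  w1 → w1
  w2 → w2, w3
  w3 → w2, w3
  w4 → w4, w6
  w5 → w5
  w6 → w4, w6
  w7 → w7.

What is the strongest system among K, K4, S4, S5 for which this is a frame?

S5

Transitive (axiom 4): yes — every two-step R-path is closed by a direct edge.
Reflexive (axiom T): yes — every world is R-related to itself.
Euclidean (axiom 5): yes — any two successors of a common world are R-related.
So F validates K, K4, S4, S5. The strongest is S5.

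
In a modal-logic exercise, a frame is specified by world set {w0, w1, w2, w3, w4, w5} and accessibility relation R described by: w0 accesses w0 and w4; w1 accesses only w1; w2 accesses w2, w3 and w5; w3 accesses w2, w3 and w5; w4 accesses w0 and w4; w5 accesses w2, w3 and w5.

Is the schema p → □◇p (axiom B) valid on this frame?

Yes

By correspondence theory, B is valid on a frame iff R is symmetric.
Symmetric: yes — every pair in R has its reverse in R.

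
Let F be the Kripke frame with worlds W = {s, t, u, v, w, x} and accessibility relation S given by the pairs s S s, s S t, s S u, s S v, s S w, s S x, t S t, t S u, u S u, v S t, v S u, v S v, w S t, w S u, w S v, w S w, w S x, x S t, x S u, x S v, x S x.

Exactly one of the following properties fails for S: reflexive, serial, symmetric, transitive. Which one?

symmetric

Reflexive: yes — every world is S-related to itself.
Serial: yes — every world has a successor (e.g. s S s).
Symmetric: no — s S t but not t S s.
Transitive: yes — every two-step S-path is closed by a direct edge.
Only symmetric fails.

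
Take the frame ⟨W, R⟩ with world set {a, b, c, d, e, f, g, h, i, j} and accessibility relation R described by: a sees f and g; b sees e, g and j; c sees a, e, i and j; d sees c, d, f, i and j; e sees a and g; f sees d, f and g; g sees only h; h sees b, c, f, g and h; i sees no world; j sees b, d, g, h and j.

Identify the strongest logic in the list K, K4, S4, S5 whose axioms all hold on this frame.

Transitive (axiom 4): no — a R f and f R d, but not a R d.
Reflexive (axiom T): no — a is not related to itself.
Euclidean (axiom 5): no — a R g and a R f, but not g R f.
So F validates K; K4 would additionally require R to be transitive. The strongest is K.

K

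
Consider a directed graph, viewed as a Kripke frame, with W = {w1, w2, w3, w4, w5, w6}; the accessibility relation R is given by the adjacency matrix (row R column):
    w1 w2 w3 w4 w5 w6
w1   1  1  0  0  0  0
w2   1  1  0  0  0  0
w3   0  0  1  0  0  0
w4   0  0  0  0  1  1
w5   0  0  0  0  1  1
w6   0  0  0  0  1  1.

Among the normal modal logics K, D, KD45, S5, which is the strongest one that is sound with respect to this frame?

Serial (axiom D): yes — every world has a successor (e.g. w1 R w1).
Euclidean (axiom 5): yes — any two successors of a common world are R-related.
Transitive (axiom 4): yes — every two-step R-path is closed by a direct edge.
Reflexive (axiom T): no — w4 is not related to itself.
So F validates K, D, KD45; S5 would additionally require R to be reflexive. The strongest is KD45.

KD45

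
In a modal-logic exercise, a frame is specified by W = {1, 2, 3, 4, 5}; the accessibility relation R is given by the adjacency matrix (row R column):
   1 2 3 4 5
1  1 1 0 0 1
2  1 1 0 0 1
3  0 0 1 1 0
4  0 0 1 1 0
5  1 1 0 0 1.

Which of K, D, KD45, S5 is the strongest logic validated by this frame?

Serial (axiom D): yes — every world has a successor (e.g. 1 R 1).
Euclidean (axiom 5): yes — any two successors of a common world are R-related.
Transitive (axiom 4): yes — every two-step R-path is closed by a direct edge.
Reflexive (axiom T): yes — every world is R-related to itself.
So F validates K, D, KD45, S5. The strongest is S5.

S5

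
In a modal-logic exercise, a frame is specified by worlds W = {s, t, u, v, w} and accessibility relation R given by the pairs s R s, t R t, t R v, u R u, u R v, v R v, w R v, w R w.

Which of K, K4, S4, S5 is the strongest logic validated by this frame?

S4

Transitive (axiom 4): yes — every two-step R-path is closed by a direct edge.
Reflexive (axiom T): yes — every world is R-related to itself.
Euclidean (axiom 5): no — t R v and t R t, but not v R t.
So F validates K, K4, S4; S5 would additionally require R to be Euclidean. The strongest is S4.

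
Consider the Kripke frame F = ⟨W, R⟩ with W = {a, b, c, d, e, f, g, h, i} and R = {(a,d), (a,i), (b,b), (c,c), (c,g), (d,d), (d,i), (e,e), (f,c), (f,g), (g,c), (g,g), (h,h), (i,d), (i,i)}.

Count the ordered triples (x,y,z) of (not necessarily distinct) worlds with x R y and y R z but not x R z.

R is transitive; there are no such tuples.

0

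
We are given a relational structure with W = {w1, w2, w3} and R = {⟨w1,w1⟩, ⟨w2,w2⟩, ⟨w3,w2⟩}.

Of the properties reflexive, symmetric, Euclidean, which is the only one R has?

Euclidean

Reflexive: no — w3 is not related to itself.
Symmetric: no — w3 R w2 but not w2 R w3.
Euclidean: yes — any two successors of a common world are R-related.
Only Euclidean holds.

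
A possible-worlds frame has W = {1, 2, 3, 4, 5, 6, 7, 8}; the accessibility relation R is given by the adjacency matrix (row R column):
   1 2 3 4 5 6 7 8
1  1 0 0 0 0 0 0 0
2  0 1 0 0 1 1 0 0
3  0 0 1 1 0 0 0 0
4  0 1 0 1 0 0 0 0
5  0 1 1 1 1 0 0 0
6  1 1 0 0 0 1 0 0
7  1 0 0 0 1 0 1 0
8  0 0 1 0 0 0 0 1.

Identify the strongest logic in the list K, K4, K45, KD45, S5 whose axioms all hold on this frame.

K

Transitive (axiom 4): no — 2 R 5 and 5 R 3, but not 2 R 3.
Euclidean (axiom 5): no — 2 R 5 and 2 R 6, but not 5 R 6.
Serial (axiom D): yes — every world has a successor (e.g. 1 R 1).
Reflexive (axiom T): yes — every world is R-related to itself.
So F validates K; K4 would additionally require R to be transitive. The strongest is K.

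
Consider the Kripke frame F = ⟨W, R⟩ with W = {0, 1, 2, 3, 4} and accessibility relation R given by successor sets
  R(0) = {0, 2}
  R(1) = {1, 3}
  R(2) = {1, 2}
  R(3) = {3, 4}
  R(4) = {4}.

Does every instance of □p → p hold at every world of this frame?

Yes

Axiom T corresponds to the accessibility relation being reflexive.
Reflexive: yes — every world is R-related to itself.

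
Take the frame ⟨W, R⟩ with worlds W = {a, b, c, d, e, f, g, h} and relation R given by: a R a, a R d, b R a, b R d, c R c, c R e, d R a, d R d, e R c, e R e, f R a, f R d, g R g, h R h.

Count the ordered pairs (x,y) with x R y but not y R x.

4

Enumerating: (b,a), (b,d), (f,a), (f,d).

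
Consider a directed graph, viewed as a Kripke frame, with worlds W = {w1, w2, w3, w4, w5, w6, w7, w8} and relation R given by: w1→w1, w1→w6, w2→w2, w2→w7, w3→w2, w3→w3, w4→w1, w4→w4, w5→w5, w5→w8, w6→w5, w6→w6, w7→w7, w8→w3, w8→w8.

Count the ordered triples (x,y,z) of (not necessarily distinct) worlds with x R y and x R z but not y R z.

Enumerating: (w1,w6,w1), (w2,w7,w2), (w3,w2,w3), (w4,w1,w4), (w5,w8,w5), (w6,w5,w6), (w8,w3,w8).

7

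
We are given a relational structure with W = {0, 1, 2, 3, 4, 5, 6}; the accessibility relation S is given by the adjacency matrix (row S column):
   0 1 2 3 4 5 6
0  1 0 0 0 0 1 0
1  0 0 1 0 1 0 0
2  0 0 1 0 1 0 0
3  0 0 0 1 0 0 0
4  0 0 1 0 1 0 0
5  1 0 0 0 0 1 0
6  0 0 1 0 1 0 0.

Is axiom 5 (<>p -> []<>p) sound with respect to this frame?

Axiom 5 corresponds to the accessibility relation being Euclidean.
Euclidean: yes — any two successors of a common world are S-related.

Yes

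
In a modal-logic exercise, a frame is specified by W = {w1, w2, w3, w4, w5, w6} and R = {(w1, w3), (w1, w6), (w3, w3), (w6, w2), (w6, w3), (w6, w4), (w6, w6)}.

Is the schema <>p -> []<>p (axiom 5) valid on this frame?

No

The schema 5 characterises exactly the Euclidean frames.
Euclidean: no — w1 R w3 and w1 R w6, but not w3 R w6.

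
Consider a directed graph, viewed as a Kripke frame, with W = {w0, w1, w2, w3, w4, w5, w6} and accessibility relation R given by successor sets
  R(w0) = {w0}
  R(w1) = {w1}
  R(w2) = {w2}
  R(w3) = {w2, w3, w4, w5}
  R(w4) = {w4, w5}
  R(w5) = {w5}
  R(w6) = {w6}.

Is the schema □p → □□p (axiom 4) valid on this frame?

Axiom 4 corresponds to the accessibility relation being transitive.
Transitive: yes — every two-step R-path is closed by a direct edge.

Yes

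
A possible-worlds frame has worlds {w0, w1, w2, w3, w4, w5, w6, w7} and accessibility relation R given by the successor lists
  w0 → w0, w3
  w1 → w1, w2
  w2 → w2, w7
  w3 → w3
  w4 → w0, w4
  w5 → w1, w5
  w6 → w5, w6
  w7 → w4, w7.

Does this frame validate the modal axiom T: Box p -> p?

Yes

By correspondence theory, T is valid on a frame iff R is reflexive.
Reflexive: yes — every world is R-related to itself.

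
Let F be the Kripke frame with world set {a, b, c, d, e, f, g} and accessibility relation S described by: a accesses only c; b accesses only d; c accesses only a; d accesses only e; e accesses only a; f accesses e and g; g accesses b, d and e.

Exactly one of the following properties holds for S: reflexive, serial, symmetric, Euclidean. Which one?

serial

Reflexive: no — a is not related to itself.
Serial: yes — every world has a successor (e.g. a S c).
Symmetric: no — b S d but not d S b.
Euclidean: no — f S e and f S g, but not e S g.
Only serial holds.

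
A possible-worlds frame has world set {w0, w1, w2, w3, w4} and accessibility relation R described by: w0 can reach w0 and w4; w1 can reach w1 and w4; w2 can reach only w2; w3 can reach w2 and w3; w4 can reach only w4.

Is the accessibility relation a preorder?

Yes

Reflexive: yes — every world is R-related to itself.
Transitive: yes — every two-step R-path is closed by a direct edge.
So R is a preorder.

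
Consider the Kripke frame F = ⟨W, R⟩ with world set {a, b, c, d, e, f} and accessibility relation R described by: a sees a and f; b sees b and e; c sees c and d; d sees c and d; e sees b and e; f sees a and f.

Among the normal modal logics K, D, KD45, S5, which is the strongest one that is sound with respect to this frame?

S5

Serial (axiom D): yes — every world has a successor (e.g. a R a).
Euclidean (axiom 5): yes — any two successors of a common world are R-related.
Transitive (axiom 4): yes — every two-step R-path is closed by a direct edge.
Reflexive (axiom T): yes — every world is R-related to itself.
So F validates K, D, KD45, S5. The strongest is S5.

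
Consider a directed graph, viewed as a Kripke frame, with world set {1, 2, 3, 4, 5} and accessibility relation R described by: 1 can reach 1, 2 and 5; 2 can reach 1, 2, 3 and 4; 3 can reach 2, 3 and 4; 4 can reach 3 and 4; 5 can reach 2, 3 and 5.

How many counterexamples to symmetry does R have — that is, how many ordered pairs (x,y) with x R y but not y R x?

Enumerating: (1,5), (2,4), (5,2), (5,3).

4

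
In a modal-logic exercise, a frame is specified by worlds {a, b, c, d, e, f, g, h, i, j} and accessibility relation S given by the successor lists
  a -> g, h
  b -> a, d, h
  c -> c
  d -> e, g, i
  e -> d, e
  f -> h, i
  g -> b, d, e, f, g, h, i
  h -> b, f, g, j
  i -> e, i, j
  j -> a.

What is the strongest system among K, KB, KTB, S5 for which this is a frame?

Symmetric (axiom B): no — a S g but not g S a.
Reflexive (axiom T): no — a is not related to itself.
Euclidean (axiom 5): no — b S a and b S d, but not a S d.
So F validates K; KB would additionally require S to be symmetric. The strongest is K.

K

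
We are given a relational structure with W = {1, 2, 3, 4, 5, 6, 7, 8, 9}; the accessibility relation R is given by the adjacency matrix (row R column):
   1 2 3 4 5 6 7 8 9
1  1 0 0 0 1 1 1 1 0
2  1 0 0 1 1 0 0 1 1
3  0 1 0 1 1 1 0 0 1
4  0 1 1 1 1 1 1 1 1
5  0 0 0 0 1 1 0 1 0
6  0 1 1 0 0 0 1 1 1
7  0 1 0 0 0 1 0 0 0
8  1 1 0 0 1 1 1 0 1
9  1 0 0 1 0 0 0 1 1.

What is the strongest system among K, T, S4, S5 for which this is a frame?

K

Reflexive (axiom T): no — 2 is not related to itself.
Transitive (axiom 4): no — 1 R 6 and 6 R 2, but not 1 R 2.
Euclidean (axiom 5): no — 1 R 5 and 1 R 7, but not 5 R 7.
So F validates K; T would additionally require R to be reflexive. The strongest is K.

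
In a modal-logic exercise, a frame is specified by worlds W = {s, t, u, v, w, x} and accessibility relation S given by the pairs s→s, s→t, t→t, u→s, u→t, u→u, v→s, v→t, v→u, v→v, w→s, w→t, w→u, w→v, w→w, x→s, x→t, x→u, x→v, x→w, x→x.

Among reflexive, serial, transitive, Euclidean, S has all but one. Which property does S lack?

Reflexive: yes — every world is S-related to itself.
Serial: yes — every world has a successor (e.g. s S s).
Transitive: yes — every two-step S-path is closed by a direct edge.
Euclidean: no — u S t and u S s, but not t S s.
Only Euclidean fails.

Euclidean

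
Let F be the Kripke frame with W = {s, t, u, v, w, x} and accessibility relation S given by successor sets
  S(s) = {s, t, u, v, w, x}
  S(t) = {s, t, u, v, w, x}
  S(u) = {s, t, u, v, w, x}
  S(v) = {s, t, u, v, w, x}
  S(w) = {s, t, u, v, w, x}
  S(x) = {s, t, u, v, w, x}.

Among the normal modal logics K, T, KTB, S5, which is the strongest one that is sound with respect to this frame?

Reflexive (axiom T): yes — every world is S-related to itself.
Symmetric (axiom B): yes — every pair in S has its reverse in S.
Euclidean (axiom 5): yes — any two successors of a common world are S-related.
So F validates K, T, KTB, S5. The strongest is S5.

S5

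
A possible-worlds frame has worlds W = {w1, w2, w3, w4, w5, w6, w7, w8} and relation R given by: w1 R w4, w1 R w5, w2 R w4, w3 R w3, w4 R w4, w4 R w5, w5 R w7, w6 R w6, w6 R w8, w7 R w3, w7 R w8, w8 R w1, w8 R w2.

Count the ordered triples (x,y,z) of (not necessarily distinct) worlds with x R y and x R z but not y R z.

Enumerating: (w1,w5,w4), (w1,w5,w5), (w4,w5,w4), (w4,w5,w5), (w5,w7,w7), (w6,w8,w6), (w6,w8,w8), (w7,w3,w8), (w7,w8,w3), (w7,w8,w8), (w8,w1,w1), (w8,w1,w2), (w8,w2,w1), (w8,w2,w2).

14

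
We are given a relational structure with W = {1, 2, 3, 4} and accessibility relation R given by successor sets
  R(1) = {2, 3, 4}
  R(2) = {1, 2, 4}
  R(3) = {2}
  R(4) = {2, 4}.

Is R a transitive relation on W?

No

Transitive: no — 2 R 1 and 1 R 3, but not 2 R 3.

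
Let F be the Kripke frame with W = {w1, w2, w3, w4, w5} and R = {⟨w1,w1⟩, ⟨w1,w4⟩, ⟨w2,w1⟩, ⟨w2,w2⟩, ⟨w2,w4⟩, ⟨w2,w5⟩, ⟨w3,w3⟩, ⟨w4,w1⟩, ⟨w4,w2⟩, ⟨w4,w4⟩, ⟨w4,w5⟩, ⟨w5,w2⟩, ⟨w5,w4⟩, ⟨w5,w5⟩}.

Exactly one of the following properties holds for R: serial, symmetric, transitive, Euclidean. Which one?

serial

Serial: yes — every world has a successor (e.g. w1 R w1).
Symmetric: no — w2 R w1 but not w1 R w2.
Transitive: no — w1 R w4 and w4 R w2, but not w1 R w2.
Euclidean: no — w2 R w1 and w2 R w5, but not w1 R w5.
Only serial holds.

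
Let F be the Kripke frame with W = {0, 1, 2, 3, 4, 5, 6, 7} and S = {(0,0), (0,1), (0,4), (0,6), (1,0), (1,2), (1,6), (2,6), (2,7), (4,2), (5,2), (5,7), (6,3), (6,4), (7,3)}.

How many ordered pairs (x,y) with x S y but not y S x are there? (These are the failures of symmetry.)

12

Enumerating: (0,4), (0,6), (1,2), (1,6), (2,6), (2,7), (4,2), (5,2), (5,7), (6,3), (6,4), (7,3).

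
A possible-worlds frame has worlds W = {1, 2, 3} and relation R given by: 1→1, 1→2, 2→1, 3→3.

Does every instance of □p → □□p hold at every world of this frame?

No

Axiom 4 corresponds to the accessibility relation being transitive.
Transitive: no — 2 R 1 and 1 R 2, but not 2 R 2.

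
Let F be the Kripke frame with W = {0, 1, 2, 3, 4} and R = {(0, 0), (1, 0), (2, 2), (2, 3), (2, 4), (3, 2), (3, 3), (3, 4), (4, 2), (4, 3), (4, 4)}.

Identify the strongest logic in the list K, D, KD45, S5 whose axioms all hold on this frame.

KD45

Serial (axiom D): yes — every world has a successor (e.g. 0 R 0).
Euclidean (axiom 5): yes — any two successors of a common world are R-related.
Transitive (axiom 4): yes — every two-step R-path is closed by a direct edge.
Reflexive (axiom T): no — 1 is not related to itself.
So F validates K, D, KD45; S5 would additionally require R to be reflexive. The strongest is KD45.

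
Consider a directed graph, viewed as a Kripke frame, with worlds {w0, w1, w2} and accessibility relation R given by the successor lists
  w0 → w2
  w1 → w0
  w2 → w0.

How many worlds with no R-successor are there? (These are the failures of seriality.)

0

R is serial; there are no such worlds.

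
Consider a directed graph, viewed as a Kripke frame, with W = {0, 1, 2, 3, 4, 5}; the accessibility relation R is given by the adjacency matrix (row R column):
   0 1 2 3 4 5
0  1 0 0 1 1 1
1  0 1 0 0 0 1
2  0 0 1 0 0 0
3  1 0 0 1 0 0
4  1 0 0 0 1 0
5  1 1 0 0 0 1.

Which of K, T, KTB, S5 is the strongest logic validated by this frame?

KTB

Reflexive (axiom T): yes — every world is R-related to itself.
Symmetric (axiom B): yes — every pair in R has its reverse in R.
Euclidean (axiom 5): no — 0 R 3 and 0 R 4, but not 3 R 4.
So F validates K, T, KTB; S5 would additionally require R to be Euclidean. The strongest is KTB.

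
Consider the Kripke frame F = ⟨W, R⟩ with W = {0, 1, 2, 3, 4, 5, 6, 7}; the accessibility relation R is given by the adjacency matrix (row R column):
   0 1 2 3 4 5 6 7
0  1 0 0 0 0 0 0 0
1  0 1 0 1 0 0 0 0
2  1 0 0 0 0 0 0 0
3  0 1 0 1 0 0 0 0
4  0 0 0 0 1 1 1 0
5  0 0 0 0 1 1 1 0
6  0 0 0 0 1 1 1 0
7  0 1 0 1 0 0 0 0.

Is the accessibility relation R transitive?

Yes

Transitive: yes — every two-step R-path is closed by a direct edge.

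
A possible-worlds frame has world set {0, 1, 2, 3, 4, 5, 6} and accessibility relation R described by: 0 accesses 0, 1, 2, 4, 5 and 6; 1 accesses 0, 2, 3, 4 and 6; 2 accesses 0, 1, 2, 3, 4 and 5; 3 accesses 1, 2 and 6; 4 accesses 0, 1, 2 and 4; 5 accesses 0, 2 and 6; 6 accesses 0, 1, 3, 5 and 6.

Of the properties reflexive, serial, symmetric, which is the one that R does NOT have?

Reflexive: no — 1 is not related to itself.
Serial: yes — every world has a successor (e.g. 0 R 0).
Symmetric: yes — every pair in R has its reverse in R.
Only reflexive fails.

reflexive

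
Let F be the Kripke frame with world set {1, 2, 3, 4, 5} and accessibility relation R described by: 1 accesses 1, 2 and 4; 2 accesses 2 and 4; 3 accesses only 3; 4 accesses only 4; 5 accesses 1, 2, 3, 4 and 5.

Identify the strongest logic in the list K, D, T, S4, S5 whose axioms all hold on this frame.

S4

Serial (axiom D): yes — every world has a successor (e.g. 1 R 1).
Reflexive (axiom T): yes — every world is R-related to itself.
Transitive (axiom 4): yes — every two-step R-path is closed by a direct edge.
Euclidean (axiom 5): no — 1 R 4 and 1 R 2, but not 4 R 2.
So F validates K, D, T, S4; S5 would additionally require R to be Euclidean. The strongest is S4.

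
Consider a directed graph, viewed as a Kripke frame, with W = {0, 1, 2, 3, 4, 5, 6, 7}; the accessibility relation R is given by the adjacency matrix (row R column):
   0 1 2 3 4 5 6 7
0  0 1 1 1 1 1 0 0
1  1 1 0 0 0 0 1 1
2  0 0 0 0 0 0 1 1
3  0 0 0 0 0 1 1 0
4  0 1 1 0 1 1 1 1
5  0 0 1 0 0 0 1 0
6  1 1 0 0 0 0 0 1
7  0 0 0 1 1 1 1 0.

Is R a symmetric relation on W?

Symmetric: no — 0 R 2 but not 2 R 0.

No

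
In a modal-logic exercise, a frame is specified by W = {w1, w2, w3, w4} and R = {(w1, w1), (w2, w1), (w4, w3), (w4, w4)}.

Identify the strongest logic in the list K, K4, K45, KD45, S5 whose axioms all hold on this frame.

K4

Transitive (axiom 4): yes — every two-step R-path is closed by a direct edge.
Euclidean (axiom 5): no — w4 R w3 and w4 R w3, but not w3 R w3.
Serial (axiom D): no — w3 has no R-successor.
Reflexive (axiom T): no — w2 is not related to itself.
So F validates K, K4; K45 would additionally require R to be Euclidean. The strongest is K4.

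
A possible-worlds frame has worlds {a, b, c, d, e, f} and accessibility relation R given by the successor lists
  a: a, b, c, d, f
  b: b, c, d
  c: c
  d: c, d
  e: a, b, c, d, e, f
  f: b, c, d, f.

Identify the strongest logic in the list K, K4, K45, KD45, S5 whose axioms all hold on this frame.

Transitive (axiom 4): yes — every two-step R-path is closed by a direct edge.
Euclidean (axiom 5): no — a R b and a R f, but not b R f.
Serial (axiom D): yes — every world has a successor (e.g. a R a).
Reflexive (axiom T): yes — every world is R-related to itself.
So F validates K, K4; K45 would additionally require R to be Euclidean. The strongest is K4.

K4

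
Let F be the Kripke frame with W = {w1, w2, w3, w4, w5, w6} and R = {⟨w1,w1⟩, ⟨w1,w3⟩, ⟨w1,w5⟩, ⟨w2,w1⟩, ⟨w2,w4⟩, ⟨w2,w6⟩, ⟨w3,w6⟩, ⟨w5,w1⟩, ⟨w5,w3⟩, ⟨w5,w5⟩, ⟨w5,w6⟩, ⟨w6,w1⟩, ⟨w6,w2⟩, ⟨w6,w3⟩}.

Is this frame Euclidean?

Euclidean: no — w1 R w3 and w1 R w5, but not w3 R w5.

No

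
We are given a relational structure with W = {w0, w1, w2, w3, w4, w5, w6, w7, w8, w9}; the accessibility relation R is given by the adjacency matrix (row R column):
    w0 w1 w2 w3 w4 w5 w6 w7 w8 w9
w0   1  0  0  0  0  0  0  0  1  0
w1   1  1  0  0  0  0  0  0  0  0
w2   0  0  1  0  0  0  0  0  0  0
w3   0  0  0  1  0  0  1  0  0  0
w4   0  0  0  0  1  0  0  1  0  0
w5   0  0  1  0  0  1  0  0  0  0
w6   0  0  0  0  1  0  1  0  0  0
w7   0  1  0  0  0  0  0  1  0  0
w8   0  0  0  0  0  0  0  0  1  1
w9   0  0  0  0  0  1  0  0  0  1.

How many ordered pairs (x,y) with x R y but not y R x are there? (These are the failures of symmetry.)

9

Enumerating: (w0,w8), (w1,w0), (w3,w6), (w4,w7), (w5,w2), (w6,w4), (w7,w1), (w8,w9), (w9,w5).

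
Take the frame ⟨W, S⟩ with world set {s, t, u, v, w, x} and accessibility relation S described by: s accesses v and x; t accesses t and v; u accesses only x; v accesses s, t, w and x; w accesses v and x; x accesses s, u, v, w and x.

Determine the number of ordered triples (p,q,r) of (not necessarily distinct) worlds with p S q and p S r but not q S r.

Enumerating: (s,v,v), (t,v,v), (v,s,s), (v,s,t), (v,s,w), (v,t,s), (v,t,w), (v,t,x), (v,w,s), (v,w,t), (v,w,w), (v,x,t), … and 13 more.
Total: 25.

25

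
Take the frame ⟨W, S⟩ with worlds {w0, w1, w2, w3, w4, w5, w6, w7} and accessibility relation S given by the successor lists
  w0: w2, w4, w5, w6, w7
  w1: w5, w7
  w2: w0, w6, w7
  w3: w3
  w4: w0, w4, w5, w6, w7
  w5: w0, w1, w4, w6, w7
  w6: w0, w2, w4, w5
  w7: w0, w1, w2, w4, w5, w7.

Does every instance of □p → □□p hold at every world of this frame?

No

Axiom 4 corresponds to the accessibility relation being transitive.
Transitive: no — w0 S w5 and w5 S w1, but not w0 S w1.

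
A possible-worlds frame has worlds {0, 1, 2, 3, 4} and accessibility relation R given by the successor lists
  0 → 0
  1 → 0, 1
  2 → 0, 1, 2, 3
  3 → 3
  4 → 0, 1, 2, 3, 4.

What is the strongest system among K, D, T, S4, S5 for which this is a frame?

Serial (axiom D): yes — every world has a successor (e.g. 0 R 0).
Reflexive (axiom T): yes — every world is R-related to itself.
Transitive (axiom 4): yes — every two-step R-path is closed by a direct edge.
Euclidean (axiom 5): no — 2 R 0 and 2 R 1, but not 0 R 1.
So F validates K, D, T, S4; S5 would additionally require R to be Euclidean. The strongest is S4.

S4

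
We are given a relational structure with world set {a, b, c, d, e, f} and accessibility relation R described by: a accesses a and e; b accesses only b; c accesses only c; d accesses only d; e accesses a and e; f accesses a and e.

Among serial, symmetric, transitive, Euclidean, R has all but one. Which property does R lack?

Serial: yes — every world has a successor (e.g. a R a).
Symmetric: no — f R a but not a R f.
Transitive: yes — every two-step R-path is closed by a direct edge.
Euclidean: yes — any two successors of a common world are R-related.
Only symmetric fails.

symmetric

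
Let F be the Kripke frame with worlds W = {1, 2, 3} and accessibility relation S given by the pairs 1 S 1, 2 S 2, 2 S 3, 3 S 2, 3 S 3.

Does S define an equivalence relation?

Yes

Reflexive: yes — every world is S-related to itself.
Symmetric: yes — every pair in S has its reverse in S.
Transitive: yes — every two-step S-path is closed by a direct edge.
So S is an equivalence relation.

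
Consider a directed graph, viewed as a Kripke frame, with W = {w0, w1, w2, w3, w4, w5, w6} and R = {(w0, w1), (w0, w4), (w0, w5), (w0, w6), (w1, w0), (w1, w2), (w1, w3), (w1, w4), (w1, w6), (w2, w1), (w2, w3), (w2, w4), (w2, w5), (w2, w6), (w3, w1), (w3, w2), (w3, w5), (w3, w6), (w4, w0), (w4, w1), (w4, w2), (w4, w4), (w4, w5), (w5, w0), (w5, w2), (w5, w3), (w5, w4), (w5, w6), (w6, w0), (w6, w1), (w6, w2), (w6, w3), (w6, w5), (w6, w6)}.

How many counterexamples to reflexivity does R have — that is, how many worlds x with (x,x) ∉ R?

Enumerating: w0, w1, w2, w3, w5.

5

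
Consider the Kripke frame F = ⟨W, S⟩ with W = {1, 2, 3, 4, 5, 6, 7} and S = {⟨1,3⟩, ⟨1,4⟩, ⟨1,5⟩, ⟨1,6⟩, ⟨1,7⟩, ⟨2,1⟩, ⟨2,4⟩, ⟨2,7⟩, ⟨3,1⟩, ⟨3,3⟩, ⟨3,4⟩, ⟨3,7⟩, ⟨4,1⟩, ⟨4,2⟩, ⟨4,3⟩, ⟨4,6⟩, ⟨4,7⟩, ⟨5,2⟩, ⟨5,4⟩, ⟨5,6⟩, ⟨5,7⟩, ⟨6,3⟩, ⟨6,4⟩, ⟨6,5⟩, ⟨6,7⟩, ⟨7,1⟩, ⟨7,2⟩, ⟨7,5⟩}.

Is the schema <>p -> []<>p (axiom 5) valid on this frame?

No

Axiom 5 corresponds to the accessibility relation being Euclidean.
Euclidean: no — 1 S 3 and 1 S 5, but not 3 S 5.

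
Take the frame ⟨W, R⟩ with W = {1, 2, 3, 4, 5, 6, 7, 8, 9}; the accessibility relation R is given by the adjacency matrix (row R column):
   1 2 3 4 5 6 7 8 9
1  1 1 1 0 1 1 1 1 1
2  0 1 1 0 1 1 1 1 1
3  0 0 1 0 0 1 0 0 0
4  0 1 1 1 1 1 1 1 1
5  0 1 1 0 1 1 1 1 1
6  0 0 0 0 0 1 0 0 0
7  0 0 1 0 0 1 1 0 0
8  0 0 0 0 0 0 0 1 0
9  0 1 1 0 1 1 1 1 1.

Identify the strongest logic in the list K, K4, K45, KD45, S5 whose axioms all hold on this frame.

Transitive (axiom 4): yes — every two-step R-path is closed by a direct edge.
Euclidean (axiom 5): no — 1 R 3 and 1 R 2, but not 3 R 2.
Serial (axiom D): yes — every world has a successor (e.g. 1 R 1).
Reflexive (axiom T): yes — every world is R-related to itself.
So F validates K, K4; K45 would additionally require R to be Euclidean. The strongest is K4.

K4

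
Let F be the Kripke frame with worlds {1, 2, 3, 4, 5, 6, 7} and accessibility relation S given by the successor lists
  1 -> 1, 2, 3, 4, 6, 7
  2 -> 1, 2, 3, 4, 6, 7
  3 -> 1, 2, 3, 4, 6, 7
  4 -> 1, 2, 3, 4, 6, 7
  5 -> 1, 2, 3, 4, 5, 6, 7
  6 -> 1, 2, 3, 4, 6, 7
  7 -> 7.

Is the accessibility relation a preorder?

Yes

Reflexive: yes — every world is S-related to itself.
Transitive: yes — every two-step S-path is closed by a direct edge.
So S is a preorder.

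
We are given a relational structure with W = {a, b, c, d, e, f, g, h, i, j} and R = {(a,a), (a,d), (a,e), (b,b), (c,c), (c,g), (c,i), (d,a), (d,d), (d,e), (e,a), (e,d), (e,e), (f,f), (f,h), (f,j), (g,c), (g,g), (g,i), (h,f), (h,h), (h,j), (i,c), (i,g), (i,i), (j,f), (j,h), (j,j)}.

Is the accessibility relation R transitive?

Yes

Transitive: yes — every two-step R-path is closed by a direct edge.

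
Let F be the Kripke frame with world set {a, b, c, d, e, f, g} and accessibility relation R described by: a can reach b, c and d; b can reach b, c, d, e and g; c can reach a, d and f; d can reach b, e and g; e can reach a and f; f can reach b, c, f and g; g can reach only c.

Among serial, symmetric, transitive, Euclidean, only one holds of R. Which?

Serial: yes — every world has a successor (e.g. a R b).
Symmetric: no — a R b but not b R a.
Transitive: no — a R b and b R e, but not a R e.
Euclidean: no — a R c and a R b, but not c R b.
Only serial holds.

serial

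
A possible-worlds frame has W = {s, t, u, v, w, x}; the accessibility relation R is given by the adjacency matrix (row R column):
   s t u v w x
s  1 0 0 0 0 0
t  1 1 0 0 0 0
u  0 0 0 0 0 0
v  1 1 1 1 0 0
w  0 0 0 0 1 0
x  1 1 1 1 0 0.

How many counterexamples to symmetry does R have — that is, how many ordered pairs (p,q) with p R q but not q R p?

Enumerating: (t,s), (v,s), (v,t), (v,u), (x,s), (x,t), (x,u), (x,v).

8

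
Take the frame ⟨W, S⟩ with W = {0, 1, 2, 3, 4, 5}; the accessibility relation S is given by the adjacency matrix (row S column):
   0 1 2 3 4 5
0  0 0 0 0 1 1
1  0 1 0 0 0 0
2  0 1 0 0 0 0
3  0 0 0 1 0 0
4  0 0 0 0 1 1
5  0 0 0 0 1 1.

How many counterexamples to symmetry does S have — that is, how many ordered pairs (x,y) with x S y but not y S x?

3

Enumerating: (0,4), (0,5), (2,1).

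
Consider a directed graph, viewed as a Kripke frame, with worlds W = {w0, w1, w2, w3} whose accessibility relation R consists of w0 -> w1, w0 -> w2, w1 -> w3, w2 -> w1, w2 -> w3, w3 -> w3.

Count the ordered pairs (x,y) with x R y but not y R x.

Enumerating: (w0,w1), (w0,w2), (w1,w3), (w2,w1), (w2,w3).

5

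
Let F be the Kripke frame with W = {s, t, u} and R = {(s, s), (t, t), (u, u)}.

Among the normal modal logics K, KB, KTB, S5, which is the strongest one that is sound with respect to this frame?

Symmetric (axiom B): yes — every pair in R has its reverse in R.
Reflexive (axiom T): yes — every world is R-related to itself.
Euclidean (axiom 5): yes — any two successors of a common world are R-related.
So F validates K, KB, KTB, S5. The strongest is S5.

S5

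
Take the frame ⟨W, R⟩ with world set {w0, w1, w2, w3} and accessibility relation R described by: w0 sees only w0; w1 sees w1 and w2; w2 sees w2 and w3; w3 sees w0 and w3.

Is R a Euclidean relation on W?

Euclidean: no — w1 R w2 and w1 R w1, but not w2 R w1.

No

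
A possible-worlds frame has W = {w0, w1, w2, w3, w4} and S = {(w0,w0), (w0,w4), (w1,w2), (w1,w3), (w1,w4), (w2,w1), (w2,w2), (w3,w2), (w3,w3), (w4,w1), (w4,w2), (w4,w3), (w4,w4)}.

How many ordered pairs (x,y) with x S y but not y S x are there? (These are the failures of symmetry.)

Enumerating: (w0,w4), (w1,w3), (w3,w2), (w4,w2), (w4,w3).

5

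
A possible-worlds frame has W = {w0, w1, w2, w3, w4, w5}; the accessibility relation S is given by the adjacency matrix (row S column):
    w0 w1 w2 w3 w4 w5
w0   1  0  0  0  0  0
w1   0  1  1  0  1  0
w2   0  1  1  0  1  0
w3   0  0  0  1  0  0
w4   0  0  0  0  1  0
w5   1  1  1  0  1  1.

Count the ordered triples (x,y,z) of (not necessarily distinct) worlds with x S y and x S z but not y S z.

16

Enumerating: (w1,w4,w1), (w1,w4,w2), (w2,w4,w1), (w2,w4,w2), (w5,w0,w1), (w5,w0,w2), (w5,w0,w4), (w5,w0,w5), (w5,w1,w0), (w5,w1,w5), (w5,w2,w0), (w5,w2,w5), (w5,w4,w0), (w5,w4,w1), (w5,w4,w2), (w5,w4,w5).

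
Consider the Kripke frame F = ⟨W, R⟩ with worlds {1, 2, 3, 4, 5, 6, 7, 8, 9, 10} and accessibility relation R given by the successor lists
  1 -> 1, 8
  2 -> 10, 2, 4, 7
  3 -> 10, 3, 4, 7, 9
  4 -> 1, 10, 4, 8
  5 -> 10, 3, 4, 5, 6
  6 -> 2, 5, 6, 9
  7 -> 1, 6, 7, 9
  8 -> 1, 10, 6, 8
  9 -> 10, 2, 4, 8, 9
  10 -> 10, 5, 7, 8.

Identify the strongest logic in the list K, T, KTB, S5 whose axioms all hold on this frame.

T

Reflexive (axiom T): yes — every world is R-related to itself.
Symmetric (axiom B): no — 10 R 7 but not 7 R 10.
Euclidean (axiom 5): no — 10 R 5 and 10 R 7, but not 5 R 7.
So F validates K, T; KTB would additionally require R to be symmetric. The strongest is T.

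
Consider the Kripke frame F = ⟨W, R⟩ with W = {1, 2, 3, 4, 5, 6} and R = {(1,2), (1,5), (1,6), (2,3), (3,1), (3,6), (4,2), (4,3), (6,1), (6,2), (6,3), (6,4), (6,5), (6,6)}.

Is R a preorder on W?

No

Reflexive: no — 1 is not related to itself.
Transitive: no — 1 R 2 and 2 R 3, but not 1 R 3.
So R is not a preorder.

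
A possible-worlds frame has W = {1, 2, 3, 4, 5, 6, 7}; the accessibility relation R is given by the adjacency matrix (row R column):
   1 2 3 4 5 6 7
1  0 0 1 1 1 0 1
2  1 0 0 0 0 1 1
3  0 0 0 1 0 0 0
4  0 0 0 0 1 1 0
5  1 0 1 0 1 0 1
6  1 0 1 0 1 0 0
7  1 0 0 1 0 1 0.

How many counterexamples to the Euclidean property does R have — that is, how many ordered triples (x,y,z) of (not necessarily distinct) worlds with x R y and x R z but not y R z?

36

Enumerating: (1,3,3), (1,3,5), (1,3,7), (1,4,3), (1,4,4), (1,4,7), (1,5,4), (1,7,3), (1,7,5), (1,7,7), (2,1,1), (2,1,6), … and 24 more.
Total: 36.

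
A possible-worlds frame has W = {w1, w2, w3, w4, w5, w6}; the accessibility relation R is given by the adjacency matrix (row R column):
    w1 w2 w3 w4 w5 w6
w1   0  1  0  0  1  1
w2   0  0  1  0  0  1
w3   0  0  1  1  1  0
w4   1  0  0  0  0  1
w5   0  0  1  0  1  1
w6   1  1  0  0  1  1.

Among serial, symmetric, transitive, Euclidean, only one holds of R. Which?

serial

Serial: yes — every world has a successor (e.g. w1 R w2).
Symmetric: no — w1 R w2 but not w2 R w1.
Transitive: no — w1 R w2 and w2 R w3, but not w1 R w3.
Euclidean: no — w1 R w2 and w1 R w5, but not w2 R w5.
Only serial holds.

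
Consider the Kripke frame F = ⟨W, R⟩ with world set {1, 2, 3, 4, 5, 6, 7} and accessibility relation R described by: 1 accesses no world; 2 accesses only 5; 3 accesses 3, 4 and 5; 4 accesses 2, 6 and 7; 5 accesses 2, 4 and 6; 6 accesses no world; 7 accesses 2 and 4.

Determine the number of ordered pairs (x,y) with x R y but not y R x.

Enumerating: (3,4), (3,5), (4,2), (4,6), (5,4), (5,6), (7,2).

7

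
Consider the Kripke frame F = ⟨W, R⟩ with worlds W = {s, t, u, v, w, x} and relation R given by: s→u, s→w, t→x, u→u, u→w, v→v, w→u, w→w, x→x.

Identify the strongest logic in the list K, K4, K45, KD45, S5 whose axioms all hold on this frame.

KD45

Transitive (axiom 4): yes — every two-step R-path is closed by a direct edge.
Euclidean (axiom 5): yes — any two successors of a common world are R-related.
Serial (axiom D): yes — every world has a successor (e.g. s R u).
Reflexive (axiom T): no — s is not related to itself.
So F validates K, K4, K45, KD45; S5 would additionally require R to be reflexive. The strongest is KD45.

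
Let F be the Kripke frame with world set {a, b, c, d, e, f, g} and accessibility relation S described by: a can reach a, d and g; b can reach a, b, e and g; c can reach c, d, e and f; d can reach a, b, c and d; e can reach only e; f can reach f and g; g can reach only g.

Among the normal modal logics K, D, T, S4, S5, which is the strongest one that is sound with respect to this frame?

Serial (axiom D): yes — every world has a successor (e.g. a S a).
Reflexive (axiom T): yes — every world is S-related to itself.
Transitive (axiom 4): no — a S d and d S b, but not a S b.
Euclidean (axiom 5): no — a S d and a S g, but not d S g.
So F validates K, D, T; S4 would additionally require S to be transitive. The strongest is T.

T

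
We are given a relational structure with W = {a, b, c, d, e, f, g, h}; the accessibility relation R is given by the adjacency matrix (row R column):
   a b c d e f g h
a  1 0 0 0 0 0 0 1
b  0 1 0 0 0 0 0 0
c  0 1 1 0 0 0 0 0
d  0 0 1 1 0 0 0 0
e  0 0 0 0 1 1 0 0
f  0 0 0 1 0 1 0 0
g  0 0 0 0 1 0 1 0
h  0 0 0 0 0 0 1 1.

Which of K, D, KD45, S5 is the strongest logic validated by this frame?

Serial (axiom D): yes — every world has a successor (e.g. a R a).
Euclidean (axiom 5): no — a R h and a R a, but not h R a.
Transitive (axiom 4): no — a R h and h R g, but not a R g.
Reflexive (axiom T): yes — every world is R-related to itself.
So F validates K, D; KD45 would additionally require R to be Euclidean and transitive. The strongest is D.

D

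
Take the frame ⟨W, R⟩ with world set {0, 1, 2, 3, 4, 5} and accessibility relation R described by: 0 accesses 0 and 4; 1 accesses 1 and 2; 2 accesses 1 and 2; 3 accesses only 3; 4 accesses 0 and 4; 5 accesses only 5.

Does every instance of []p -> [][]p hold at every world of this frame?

By correspondence theory, 4 is valid on a frame iff R is transitive.
Transitive: yes — every two-step R-path is closed by a direct edge.

Yes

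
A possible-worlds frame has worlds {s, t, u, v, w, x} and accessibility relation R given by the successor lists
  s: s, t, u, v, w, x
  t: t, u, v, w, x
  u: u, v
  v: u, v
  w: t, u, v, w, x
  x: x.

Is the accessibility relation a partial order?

Reflexive: yes — every world is R-related to itself.
Transitive: yes — every two-step R-path is closed by a direct edge.
Antisymmetric: no — t R w and w R t with t ≠ w.
So R is not a partial order.

No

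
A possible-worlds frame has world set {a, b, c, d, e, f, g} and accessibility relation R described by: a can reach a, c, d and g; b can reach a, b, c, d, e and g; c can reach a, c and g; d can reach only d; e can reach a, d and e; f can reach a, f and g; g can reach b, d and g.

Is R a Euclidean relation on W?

Euclidean: no — a R c and a R d, but not c R d.

No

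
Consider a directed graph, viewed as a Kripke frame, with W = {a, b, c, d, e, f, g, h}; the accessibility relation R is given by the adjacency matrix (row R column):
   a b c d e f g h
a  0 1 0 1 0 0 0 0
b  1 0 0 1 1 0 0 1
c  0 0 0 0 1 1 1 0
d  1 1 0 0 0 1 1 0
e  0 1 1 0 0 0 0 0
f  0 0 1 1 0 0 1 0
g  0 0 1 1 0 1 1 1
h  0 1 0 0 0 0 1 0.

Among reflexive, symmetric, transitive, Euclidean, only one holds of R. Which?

Reflexive: no — a is not related to itself.
Symmetric: yes — every pair in R has its reverse in R.
Transitive: no — a R b and b R e, but not a R e.
Euclidean: no — b R a and b R e, but not a R e.
Only symmetric holds.

symmetric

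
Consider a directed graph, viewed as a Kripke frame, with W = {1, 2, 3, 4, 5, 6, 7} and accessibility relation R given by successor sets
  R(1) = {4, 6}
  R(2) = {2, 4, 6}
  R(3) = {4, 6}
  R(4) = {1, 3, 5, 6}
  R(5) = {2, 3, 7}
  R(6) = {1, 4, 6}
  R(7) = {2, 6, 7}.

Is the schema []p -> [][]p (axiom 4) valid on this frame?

The schema 4 characterises exactly the transitive frames.
Transitive: no — 1 R 4 and 4 R 3, but not 1 R 3.

No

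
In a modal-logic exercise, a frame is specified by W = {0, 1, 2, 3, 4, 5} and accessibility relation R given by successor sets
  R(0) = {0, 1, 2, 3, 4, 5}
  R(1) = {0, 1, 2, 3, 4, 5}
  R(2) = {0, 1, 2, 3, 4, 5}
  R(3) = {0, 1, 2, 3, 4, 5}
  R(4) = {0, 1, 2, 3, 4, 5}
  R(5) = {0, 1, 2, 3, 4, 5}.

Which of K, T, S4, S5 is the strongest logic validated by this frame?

S5

Reflexive (axiom T): yes — every world is R-related to itself.
Transitive (axiom 4): yes — every two-step R-path is closed by a direct edge.
Euclidean (axiom 5): yes — any two successors of a common world are R-related.
So F validates K, T, S4, S5. The strongest is S5.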